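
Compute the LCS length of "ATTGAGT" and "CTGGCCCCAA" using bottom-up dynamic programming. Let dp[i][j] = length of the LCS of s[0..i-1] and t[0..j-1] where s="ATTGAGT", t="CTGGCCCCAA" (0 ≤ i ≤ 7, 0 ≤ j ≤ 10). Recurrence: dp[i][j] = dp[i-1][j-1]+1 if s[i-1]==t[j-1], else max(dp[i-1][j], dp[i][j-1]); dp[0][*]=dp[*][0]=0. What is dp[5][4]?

2

   ''  C  T  G  G  C  C  C  C  A  A
''  0  0  0  0  0  0  0  0  0  0  0
 A  0  0  0  0  0  0  0  0  0  1  1
 T  0  0  1  1  1  1  1  1  1  1  1
 T  0  0  1  1  1  1  1  1  1  1  1
 G  0  0  1  2  2  2  2  2  2  2  2
 A  0  0  1  2  2  2  2  2  2  3  3
 G  0  0  1  2  3  3  3  3  3  3  3
 T  0  0  1  2  3  3  3  3  3  3  3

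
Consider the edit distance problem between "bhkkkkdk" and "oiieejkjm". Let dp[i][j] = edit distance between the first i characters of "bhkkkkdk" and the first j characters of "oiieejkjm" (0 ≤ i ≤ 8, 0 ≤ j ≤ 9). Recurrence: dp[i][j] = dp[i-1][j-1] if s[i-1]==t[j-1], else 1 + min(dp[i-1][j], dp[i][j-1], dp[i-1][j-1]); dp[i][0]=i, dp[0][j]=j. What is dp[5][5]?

   ''  o  i  i  e  e  j  k  j  m
''  0  1  2  3  4  5  6  7  8  9
 b  1  1  2  3  4  5  6  7  8  9
 h  2  2  2  3  4  5  6  7  8  9
 k  3  3  3  3  4  5  6  6  7  8
 k  4  4  4  4  4  5  6  6  7  8
 k  5  5  5  5  5  5  6  6  7  8
 k  6  6  6  6  6  6  6  6  7  8
 d  7  7  7  7  7  7  7  7  7  8
 k  8  8  8  8  8  8  8  7  8  8

5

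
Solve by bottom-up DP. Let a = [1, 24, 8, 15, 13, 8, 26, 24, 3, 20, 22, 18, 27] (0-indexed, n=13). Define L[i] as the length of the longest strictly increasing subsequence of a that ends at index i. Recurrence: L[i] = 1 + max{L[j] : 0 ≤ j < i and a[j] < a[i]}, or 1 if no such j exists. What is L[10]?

   i    0    1    2    3    4    5    6    7    8    9   10   11   12
a[i]    1   24    8   15   13    8   26   24    3   20   22   18   27
L[i]    1    2    2    3    3    2    4    4    2    4    5    4    6

5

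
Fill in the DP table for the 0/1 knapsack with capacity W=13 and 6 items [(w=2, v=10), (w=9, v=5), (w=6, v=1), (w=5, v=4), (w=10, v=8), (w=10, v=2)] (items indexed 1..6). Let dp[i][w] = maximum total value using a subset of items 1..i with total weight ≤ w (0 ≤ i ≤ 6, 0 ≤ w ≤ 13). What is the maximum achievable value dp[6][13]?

18

i\w   0   1   2   3   4   5   6   7   8   9  10  11  12  13
  0   0   0   0   0   0   0   0   0   0   0   0   0   0   0
  1   0   0  10  10  10  10  10  10  10  10  10  10  10  10
  2   0   0  10  10  10  10  10  10  10  10  10  15  15  15
  3   0   0  10  10  10  10  10  10  11  11  11  15  15  15
  4   0   0  10  10  10  10  10  14  14  14  14  15  15  15
  5   0   0  10  10  10  10  10  14  14  14  14  15  18  18
  6   0   0  10  10  10  10  10  14  14  14  14  15  18  18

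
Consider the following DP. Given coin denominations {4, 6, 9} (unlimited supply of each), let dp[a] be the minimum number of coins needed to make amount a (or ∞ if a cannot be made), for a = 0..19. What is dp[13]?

2

 a  0  1  2  3  4  5  6  7  8  9 10 11 12 13 14 15 16 17 18 19
dp  0  -  -  -  1  -  1  -  2  1  2  -  2  2  3  2  3  3  2  3
(- denotes ∞ / unreachable)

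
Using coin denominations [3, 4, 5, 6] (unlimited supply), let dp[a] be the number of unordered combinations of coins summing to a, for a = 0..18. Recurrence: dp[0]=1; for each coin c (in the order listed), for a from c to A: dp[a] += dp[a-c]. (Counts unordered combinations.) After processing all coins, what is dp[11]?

after  coin     0     1     2     3     4     5     6     7     8     9    10    11    12    13    14    15    16    17    18
          3     1     0     0     1     0     0     1     0     0     1     0     0     1     0     0     1     0     0     1
          4     1     0     0     1     1     0     1     1     1     1     1     1     2     1     1     2     2     1     2
          5     1     0     0     1     1     1     1     1     2     2     2     2     3     3     3     4     4     4     5
          6     1     0     0     1     1     1     2     1     2     3     3     3     5     4     5     7     7     7    10

3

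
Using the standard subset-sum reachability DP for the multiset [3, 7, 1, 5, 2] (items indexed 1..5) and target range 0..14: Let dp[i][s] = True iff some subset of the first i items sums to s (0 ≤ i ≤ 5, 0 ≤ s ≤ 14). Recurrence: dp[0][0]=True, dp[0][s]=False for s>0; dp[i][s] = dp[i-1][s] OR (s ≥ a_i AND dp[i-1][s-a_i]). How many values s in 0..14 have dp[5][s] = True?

i\s   0   1   2   3   4   5   6   7   8   9  10  11  12  13  14
  0   T   F   F   F   F   F   F   F   F   F   F   F   F   F   F
  1   T   F   F   T   F   F   F   F   F   F   F   F   F   F   F
  2   T   F   F   T   F   F   F   T   F   F   T   F   F   F   F
  3   T   T   F   T   T   F   F   T   T   F   T   T   F   F   F
  4   T   T   F   T   T   T   T   T   T   T   T   T   T   T   F
  5   T   T   T   T   T   T   T   T   T   T   T   T   T   T   T

15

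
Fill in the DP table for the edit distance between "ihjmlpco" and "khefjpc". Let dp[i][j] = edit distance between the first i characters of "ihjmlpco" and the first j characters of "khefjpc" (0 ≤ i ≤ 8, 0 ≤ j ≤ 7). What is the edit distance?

   ''  k  h  e  f  j  p  c
''  0  1  2  3  4  5  6  7
 i  1  1  2  3  4  5  6  7
 h  2  2  1  2  3  4  5  6
 j  3  3  2  2  3  3  4  5
 m  4  4  3  3  3  4  4  5
 l  5  5  4  4  4  4  5  5
 p  6  6  5  5  5  5  4  5
 c  7  7  6  6  6  6  5  4
 o  8  8  7  7  7  7  6  5

5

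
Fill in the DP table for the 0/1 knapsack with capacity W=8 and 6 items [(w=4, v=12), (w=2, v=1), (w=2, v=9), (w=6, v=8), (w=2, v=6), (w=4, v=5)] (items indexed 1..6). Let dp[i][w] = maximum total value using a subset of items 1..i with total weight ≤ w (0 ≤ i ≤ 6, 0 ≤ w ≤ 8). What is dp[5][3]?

i\w   0   1   2   3   4   5   6   7   8
  0   0   0   0   0   0   0   0   0   0
  1   0   0   0   0  12  12  12  12  12
  2   0   0   1   1  12  12  13  13  13
  3   0   0   9   9  12  12  21  21  22
  4   0   0   9   9  12  12  21  21  22
  5   0   0   9   9  15  15  21  21  27
  6   0   0   9   9  15  15  21  21  27

9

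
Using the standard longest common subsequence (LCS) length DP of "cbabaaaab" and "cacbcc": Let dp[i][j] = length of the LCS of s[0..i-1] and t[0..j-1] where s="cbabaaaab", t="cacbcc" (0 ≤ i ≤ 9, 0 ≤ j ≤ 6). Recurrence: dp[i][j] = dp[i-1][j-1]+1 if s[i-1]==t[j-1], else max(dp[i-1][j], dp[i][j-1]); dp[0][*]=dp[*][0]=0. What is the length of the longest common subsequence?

   ''  c  a  c  b  c  c
''  0  0  0  0  0  0  0
 c  0  1  1  1  1  1  1
 b  0  1  1  1  2  2  2
 a  0  1  2  2  2  2  2
 b  0  1  2  2  3  3  3
 a  0  1  2  2  3  3  3
 a  0  1  2  2  3  3  3
 a  0  1  2  2  3  3  3
 a  0  1  2  2  3  3  3
 b  0  1  2  2  3  3  3

3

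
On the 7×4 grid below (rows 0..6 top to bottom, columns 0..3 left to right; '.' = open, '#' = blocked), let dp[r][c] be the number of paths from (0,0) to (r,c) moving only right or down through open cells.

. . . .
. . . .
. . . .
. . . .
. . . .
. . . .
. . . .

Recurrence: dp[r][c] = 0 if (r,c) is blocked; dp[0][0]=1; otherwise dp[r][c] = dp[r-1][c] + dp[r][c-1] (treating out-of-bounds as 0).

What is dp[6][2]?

28

r\c   0   1   2   3
  0   1   1   1   1
  1   1   2   3   4
  2   1   3   6  10
  3   1   4  10  20
  4   1   5  15  35
  5   1   6  21  56
  6   1   7  28  84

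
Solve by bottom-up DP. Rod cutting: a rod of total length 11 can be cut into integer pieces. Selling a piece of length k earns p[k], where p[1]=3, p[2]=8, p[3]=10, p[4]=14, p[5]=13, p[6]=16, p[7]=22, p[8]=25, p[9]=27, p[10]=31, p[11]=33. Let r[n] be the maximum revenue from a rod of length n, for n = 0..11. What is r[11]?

   n    0    1    2    3    4    5    6    7    8    9   10   11
r[n]    0    3    8   11   16   19   24   27   32   35   40   43

43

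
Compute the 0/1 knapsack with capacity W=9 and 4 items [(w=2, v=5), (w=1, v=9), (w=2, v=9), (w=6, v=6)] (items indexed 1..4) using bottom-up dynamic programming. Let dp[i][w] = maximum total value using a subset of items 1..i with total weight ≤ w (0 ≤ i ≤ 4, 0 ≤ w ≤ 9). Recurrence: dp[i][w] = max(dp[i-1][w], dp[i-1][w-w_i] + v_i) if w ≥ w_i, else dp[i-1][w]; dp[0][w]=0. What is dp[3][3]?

i\w   0   1   2   3   4   5   6   7   8   9
  0   0   0   0   0   0   0   0   0   0   0
  1   0   0   5   5   5   5   5   5   5   5
  2   0   9   9  14  14  14  14  14  14  14
  3   0   9   9  18  18  23  23  23  23  23
  4   0   9   9  18  18  23  23  23  23  24

18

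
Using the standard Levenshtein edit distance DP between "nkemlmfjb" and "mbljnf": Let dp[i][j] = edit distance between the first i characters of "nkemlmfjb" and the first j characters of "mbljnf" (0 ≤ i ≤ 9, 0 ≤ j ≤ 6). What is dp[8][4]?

   ''  m  b  l  j  n  f
''  0  1  2  3  4  5  6
 n  1  1  2  3  4  4  5
 k  2  2  2  3  4  5  5
 e  3  3  3  3  4  5  6
 m  4  3  4  4  4  5  6
 l  5  4  4  4  5  5  6
 m  6  5  5  5  5  6  6
 f  7  6  6  6  6  6  6
 j  8  7  7  7  6  7  7
 b  9  8  7  8  7  7  8

6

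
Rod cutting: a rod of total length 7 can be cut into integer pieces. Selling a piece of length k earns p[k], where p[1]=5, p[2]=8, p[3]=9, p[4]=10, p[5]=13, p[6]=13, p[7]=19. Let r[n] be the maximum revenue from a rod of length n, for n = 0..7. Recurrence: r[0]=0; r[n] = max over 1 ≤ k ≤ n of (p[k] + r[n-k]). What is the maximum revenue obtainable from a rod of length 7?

   n    0    1    2    3    4    5    6    7
r[n]    0    5   10   15   20   25   30   35

35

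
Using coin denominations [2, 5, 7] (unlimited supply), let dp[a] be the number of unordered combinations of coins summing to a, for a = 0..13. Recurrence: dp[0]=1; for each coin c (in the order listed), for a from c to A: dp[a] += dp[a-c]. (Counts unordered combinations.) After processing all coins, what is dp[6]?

1

after  coin     0     1     2     3     4     5     6     7     8     9    10    11    12    13
          2     1     0     1     0     1     0     1     0     1     0     1     0     1     0
          5     1     0     1     0     1     1     1     1     1     1     2     1     2     1
          7     1     0     1     0     1     1     1     2     1     2     2     2     3     2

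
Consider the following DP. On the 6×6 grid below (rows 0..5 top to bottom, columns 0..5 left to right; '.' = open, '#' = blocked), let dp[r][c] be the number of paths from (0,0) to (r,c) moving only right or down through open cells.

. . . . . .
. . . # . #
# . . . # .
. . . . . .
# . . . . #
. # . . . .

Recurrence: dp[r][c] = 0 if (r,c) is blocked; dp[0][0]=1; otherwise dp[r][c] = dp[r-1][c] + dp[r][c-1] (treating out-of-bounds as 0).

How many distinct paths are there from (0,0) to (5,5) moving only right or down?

63

r\c   0   1   2   3   4   5
  0   1   1   1   1   1   1
  1   1   2   3   0   1   0
  2   0   2   5   5   0   0
  3   0   2   7  12  12  12
  4   0   2   9  21  33   0
  5   0   0   9  30  63  63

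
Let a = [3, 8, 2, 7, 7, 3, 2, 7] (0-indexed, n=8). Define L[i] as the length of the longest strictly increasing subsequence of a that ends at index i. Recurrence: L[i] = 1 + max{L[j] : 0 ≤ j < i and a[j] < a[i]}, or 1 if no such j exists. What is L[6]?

   i    0    1    2    3    4    5    6    7
a[i]    3    8    2    7    7    3    2    7
L[i]    1    2    1    2    2    2    1    3

1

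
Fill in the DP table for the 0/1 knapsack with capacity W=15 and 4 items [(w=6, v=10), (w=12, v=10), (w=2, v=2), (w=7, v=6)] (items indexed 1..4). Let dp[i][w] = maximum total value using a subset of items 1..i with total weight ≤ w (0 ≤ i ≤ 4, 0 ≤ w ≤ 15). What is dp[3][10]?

i\w   0   1   2   3   4   5   6   7   8   9  10  11  12  13  14  15
  0   0   0   0   0   0   0   0   0   0   0   0   0   0   0   0   0
  1   0   0   0   0   0   0  10  10  10  10  10  10  10  10  10  10
  2   0   0   0   0   0   0  10  10  10  10  10  10  10  10  10  10
  3   0   0   2   2   2   2  10  10  12  12  12  12  12  12  12  12
  4   0   0   2   2   2   2  10  10  12  12  12  12  12  16  16  18

12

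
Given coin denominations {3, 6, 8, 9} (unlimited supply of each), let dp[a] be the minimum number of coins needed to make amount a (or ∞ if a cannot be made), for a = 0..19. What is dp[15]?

 a  0  1  2  3  4  5  6  7  8  9 10 11 12 13 14 15 16 17 18 19
dp  0  -  -  1  -  -  1  -  1  1  -  2  2  -  2  2  2  2  2  3
(- denotes ∞ / unreachable)

2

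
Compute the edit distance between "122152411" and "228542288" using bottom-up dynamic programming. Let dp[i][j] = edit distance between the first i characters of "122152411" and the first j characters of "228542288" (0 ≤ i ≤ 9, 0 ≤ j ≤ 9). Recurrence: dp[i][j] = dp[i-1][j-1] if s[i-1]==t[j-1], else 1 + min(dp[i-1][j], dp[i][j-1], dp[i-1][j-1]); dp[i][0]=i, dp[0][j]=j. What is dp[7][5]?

   ''  2  2  8  5  4  2  2  8  8
''  0  1  2  3  4  5  6  7  8  9
 1  1  1  2  3  4  5  6  7  8  9
 2  2  1  1  2  3  4  5  6  7  8
 2  3  2  1  2  3  4  4  5  6  7
 1  4  3  2  2  3  4  5  5  6  7
 5  5  4  3  3  2  3  4  5  6  7
 2  6  5  4  4  3  3  3  4  5  6
 4  7  6  5  5  4  3  4  4  5  6
 1  8  7  6  6  5  4  4  5  5  6
 1  9  8  7  7  6  5  5  5  6  6

3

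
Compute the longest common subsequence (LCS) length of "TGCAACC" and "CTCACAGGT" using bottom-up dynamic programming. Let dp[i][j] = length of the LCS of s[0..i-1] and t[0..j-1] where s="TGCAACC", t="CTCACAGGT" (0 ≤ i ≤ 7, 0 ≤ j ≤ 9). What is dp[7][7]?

   ''  C  T  C  A  C  A  G  G  T
''  0  0  0  0  0  0  0  0  0  0
 T  0  0  1  1  1  1  1  1  1  1
 G  0  0  1  1  1  1  1  2  2  2
 C  0  1  1  2  2  2  2  2  2  2
 A  0  1  1  2  3  3  3  3  3  3
 A  0  1  1  2  3  3  4  4  4  4
 C  0  1  1  2  3  4  4  4  4  4
 C  0  1  1  2  3  4  4  4  4  4

4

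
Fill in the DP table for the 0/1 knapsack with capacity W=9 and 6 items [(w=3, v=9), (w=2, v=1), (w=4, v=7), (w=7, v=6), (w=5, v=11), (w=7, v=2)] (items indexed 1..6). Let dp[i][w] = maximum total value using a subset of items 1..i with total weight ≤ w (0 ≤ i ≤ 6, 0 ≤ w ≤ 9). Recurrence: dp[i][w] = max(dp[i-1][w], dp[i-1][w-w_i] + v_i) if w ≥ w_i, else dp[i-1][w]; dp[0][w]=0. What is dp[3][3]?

9

i\w   0   1   2   3   4   5   6   7   8   9
  0   0   0   0   0   0   0   0   0   0   0
  1   0   0   0   9   9   9   9   9   9   9
  2   0   0   1   9   9  10  10  10  10  10
  3   0   0   1   9   9  10  10  16  16  17
  4   0   0   1   9   9  10  10  16  16  17
  5   0   0   1   9   9  11  11  16  20  20
  6   0   0   1   9   9  11  11  16  20  20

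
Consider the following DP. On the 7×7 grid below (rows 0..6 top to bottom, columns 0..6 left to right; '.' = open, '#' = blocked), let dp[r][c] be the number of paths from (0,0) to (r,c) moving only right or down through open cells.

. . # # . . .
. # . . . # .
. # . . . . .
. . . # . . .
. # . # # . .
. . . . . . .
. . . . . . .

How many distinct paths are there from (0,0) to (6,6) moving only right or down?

12

r\c   0   1   2   3   4   5   6
  0   1   1   0   0   0   0   0
  1   1   0   0   0   0   0   0
  2   1   0   0   0   0   0   0
  3   1   1   1   0   0   0   0
  4   1   0   1   0   0   0   0
  5   1   1   2   2   2   2   2
  6   1   2   4   6   8  10  12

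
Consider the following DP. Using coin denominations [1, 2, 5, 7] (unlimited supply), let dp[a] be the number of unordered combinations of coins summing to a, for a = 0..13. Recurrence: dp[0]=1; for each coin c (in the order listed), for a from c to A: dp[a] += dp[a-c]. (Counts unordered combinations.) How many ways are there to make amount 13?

19

after  coin     0     1     2     3     4     5     6     7     8     9    10    11    12    13
          1     1     1     1     1     1     1     1     1     1     1     1     1     1     1
          2     1     1     2     2     3     3     4     4     5     5     6     6     7     7
          5     1     1     2     2     3     4     5     6     7     8    10    11    13    14
          7     1     1     2     2     3     4     5     7     8    10    12    14    17    19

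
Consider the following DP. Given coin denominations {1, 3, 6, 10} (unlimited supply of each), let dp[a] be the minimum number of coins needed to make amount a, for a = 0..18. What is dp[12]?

 a  0  1  2  3  4  5  6  7  8  9 10 11 12 13 14 15 16 17 18
dp  0  1  2  1  2  3  1  2  3  2  1  2  2  2  3  3  2  3  3

2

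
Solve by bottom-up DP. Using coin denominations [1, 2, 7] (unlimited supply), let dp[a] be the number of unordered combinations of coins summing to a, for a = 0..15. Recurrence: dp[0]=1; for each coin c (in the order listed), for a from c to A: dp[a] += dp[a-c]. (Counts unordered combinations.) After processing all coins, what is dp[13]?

11

after  coin     0     1     2     3     4     5     6     7     8     9    10    11    12    13    14    15
          1     1     1     1     1     1     1     1     1     1     1     1     1     1     1     1     1
          2     1     1     2     2     3     3     4     4     5     5     6     6     7     7     8     8
          7     1     1     2     2     3     3     4     5     6     7     8     9    10    11    13    14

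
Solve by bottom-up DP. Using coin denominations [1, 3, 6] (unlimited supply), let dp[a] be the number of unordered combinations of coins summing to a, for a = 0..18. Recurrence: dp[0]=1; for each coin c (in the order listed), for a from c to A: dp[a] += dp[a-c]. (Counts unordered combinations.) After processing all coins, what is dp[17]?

12

after  coin     0     1     2     3     4     5     6     7     8     9    10    11    12    13    14    15    16    17    18
          1     1     1     1     1     1     1     1     1     1     1     1     1     1     1     1     1     1     1     1
          3     1     1     1     2     2     2     3     3     3     4     4     4     5     5     5     6     6     6     7
          6     1     1     1     2     2     2     4     4     4     6     6     6     9     9     9    12    12    12    16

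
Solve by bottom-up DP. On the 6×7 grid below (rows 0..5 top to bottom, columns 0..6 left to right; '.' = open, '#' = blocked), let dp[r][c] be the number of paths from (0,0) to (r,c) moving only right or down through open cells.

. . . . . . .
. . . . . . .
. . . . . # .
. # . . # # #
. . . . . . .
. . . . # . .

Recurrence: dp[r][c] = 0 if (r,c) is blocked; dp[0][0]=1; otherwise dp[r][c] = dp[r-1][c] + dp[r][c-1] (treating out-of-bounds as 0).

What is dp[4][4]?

r\c   0   1   2   3   4   5   6
  0   1   1   1   1   1   1   1
  1   1   2   3   4   5   6   7
  2   1   3   6  10  15   0   7
  3   1   0   6  16   0   0   0
  4   1   1   7  23  23  23  23
  5   1   2   9  32   0  23  46

23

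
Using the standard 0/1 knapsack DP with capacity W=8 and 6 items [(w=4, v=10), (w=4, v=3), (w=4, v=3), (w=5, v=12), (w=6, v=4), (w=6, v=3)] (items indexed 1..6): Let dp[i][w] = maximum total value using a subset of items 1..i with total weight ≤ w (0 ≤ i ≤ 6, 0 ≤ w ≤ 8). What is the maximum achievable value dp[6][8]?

13

i\w   0   1   2   3   4   5   6   7   8
  0   0   0   0   0   0   0   0   0   0
  1   0   0   0   0  10  10  10  10  10
  2   0   0   0   0  10  10  10  10  13
  3   0   0   0   0  10  10  10  10  13
  4   0   0   0   0  10  12  12  12  13
  5   0   0   0   0  10  12  12  12  13
  6   0   0   0   0  10  12  12  12  13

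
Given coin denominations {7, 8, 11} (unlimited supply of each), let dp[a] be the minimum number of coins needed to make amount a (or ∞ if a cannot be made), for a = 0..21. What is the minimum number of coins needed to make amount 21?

 a  0  1  2  3  4  5  6  7  8  9 10 11 12 13 14 15 16 17 18 19 20 21
dp  0  -  -  -  -  -  -  1  1  -  -  1  -  -  2  2  2  -  2  2  -  3
(- denotes ∞ / unreachable)

3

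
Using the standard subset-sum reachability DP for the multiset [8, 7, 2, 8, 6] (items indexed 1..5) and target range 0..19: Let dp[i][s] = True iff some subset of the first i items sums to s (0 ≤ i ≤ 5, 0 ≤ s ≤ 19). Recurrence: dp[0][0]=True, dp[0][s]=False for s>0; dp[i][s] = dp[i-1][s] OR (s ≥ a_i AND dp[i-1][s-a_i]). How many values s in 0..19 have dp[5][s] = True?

13

i\s   0   1   2   3   4   5   6   7   8   9  10  11  12  13  14  15  16  17  18  19
  0   T   F   F   F   F   F   F   F   F   F   F   F   F   F   F   F   F   F   F   F
  1   T   F   F   F   F   F   F   F   T   F   F   F   F   F   F   F   F   F   F   F
  2   T   F   F   F   F   F   F   T   T   F   F   F   F   F   F   T   F   F   F   F
  3   T   F   T   F   F   F   F   T   T   T   T   F   F   F   F   T   F   T   F   F
  4   T   F   T   F   F   F   F   T   T   T   T   F   F   F   F   T   T   T   T   F
  5   T   F   T   F   F   F   T   T   T   T   T   F   F   T   T   T   T   T   T   F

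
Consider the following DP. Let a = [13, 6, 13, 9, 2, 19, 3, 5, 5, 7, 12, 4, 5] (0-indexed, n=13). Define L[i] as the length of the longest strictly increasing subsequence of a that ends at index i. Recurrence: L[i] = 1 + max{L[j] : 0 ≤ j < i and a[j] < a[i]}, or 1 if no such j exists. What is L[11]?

3

   i    0    1    2    3    4    5    6    7    8    9   10   11   12
a[i]   13    6   13    9    2   19    3    5    5    7   12    4    5
L[i]    1    1    2    2    1    3    2    3    3    4    5    3    4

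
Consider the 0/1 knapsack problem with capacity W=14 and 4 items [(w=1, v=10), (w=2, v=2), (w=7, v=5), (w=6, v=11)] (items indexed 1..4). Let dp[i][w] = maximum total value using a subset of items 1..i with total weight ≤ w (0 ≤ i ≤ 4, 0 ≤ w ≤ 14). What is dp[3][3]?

i\w   0   1   2   3   4   5   6   7   8   9  10  11  12  13  14
  0   0   0   0   0   0   0   0   0   0   0   0   0   0   0   0
  1   0  10  10  10  10  10  10  10  10  10  10  10  10  10  10
  2   0  10  10  12  12  12  12  12  12  12  12  12  12  12  12
  3   0  10  10  12  12  12  12  12  15  15  17  17  17  17  17
  4   0  10  10  12  12  12  12  21  21  23  23  23  23  23  26

12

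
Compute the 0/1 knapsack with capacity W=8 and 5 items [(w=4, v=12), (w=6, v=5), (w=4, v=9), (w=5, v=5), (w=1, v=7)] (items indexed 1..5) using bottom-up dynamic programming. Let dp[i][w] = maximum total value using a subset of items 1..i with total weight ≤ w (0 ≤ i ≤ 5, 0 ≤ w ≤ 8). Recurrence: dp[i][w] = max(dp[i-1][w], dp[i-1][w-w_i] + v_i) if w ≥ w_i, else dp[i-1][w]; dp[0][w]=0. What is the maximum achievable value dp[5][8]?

i\w   0   1   2   3   4   5   6   7   8
  0   0   0   0   0   0   0   0   0   0
  1   0   0   0   0  12  12  12  12  12
  2   0   0   0   0  12  12  12  12  12
  3   0   0   0   0  12  12  12  12  21
  4   0   0   0   0  12  12  12  12  21
  5   0   7   7   7  12  19  19  19  21

21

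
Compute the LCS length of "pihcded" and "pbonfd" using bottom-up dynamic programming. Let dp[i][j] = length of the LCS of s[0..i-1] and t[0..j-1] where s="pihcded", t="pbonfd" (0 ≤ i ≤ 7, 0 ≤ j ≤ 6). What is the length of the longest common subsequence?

2

   ''  p  b  o  n  f  d
''  0  0  0  0  0  0  0
 p  0  1  1  1  1  1  1
 i  0  1  1  1  1  1  1
 h  0  1  1  1  1  1  1
 c  0  1  1  1  1  1  1
 d  0  1  1  1  1  1  2
 e  0  1  1  1  1  1  2
 d  0  1  1  1  1  1  2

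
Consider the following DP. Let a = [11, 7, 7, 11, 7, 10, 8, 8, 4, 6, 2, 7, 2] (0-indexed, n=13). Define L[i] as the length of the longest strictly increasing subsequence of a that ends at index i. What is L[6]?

   i    0    1    2    3    4    5    6    7    8    9   10   11   12
a[i]   11    7    7   11    7   10    8    8    4    6    2    7    2
L[i]    1    1    1    2    1    2    2    2    1    2    1    3    1

2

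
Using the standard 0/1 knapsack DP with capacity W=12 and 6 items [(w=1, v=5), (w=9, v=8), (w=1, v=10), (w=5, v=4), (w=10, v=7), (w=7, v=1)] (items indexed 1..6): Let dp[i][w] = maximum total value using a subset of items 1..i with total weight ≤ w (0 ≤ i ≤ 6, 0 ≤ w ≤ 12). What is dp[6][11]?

23

i\w   0   1   2   3   4   5   6   7   8   9  10  11  12
  0   0   0   0   0   0   0   0   0   0   0   0   0   0
  1   0   5   5   5   5   5   5   5   5   5   5   5   5
  2   0   5   5   5   5   5   5   5   5   8  13  13  13
  3   0  10  15  15  15  15  15  15  15  15  18  23  23
  4   0  10  15  15  15  15  15  19  19  19  19  23  23
  5   0  10  15  15  15  15  15  19  19  19  19  23  23
  6   0  10  15  15  15  15  15  19  19  19  19  23  23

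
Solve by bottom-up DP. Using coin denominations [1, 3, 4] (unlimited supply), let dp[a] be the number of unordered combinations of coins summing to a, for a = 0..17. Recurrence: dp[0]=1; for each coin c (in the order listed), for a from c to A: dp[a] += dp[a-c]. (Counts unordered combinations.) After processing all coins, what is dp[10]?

after  coin     0     1     2     3     4     5     6     7     8     9    10    11    12    13    14    15    16    17
          1     1     1     1     1     1     1     1     1     1     1     1     1     1     1     1     1     1     1
          3     1     1     1     2     2     2     3     3     3     4     4     4     5     5     5     6     6     6
          4     1     1     1     2     3     3     4     5     6     7     8     9    11    12    13    15    17    18

8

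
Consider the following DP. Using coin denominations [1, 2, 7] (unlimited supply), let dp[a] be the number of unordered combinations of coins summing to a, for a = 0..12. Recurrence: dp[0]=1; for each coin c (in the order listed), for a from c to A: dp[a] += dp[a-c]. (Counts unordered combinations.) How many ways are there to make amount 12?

10

after  coin     0     1     2     3     4     5     6     7     8     9    10    11    12
          1     1     1     1     1     1     1     1     1     1     1     1     1     1
          2     1     1     2     2     3     3     4     4     5     5     6     6     7
          7     1     1     2     2     3     3     4     5     6     7     8     9    10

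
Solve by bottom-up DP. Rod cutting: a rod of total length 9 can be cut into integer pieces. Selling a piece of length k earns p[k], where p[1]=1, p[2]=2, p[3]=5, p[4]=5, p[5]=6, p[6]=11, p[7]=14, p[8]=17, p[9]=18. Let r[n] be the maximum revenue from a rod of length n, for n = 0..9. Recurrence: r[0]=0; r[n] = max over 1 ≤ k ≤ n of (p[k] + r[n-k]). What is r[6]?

11

   n    0    1    2    3    4    5    6    7    8    9
r[n]    0    1    2    5    6    7   11   14   17   18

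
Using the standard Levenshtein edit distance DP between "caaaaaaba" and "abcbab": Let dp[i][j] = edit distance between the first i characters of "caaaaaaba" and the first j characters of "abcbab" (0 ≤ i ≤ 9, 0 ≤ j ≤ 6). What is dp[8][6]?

   ''  a  b  c  b  a  b
''  0  1  2  3  4  5  6
 c  1  1  2  2  3  4  5
 a  2  1  2  3  3  3  4
 a  3  2  2  3  4  3  4
 a  4  3  3  3  4  4  4
 a  5  4  4  4  4  4  5
 a  6  5  5  5  5  4  5
 a  7  6  6  6  6  5  5
 b  8  7  6  7  6  6  5
 a  9  8  7  7  7  6  6

5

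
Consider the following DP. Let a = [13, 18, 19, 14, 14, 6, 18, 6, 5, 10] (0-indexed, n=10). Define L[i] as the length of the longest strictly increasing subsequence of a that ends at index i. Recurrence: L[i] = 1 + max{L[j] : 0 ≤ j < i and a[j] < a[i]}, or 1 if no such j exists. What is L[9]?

2

   i    0    1    2    3    4    5    6    7    8    9
a[i]   13   18   19   14   14    6   18    6    5   10
L[i]    1    2    3    2    2    1    3    1    1    2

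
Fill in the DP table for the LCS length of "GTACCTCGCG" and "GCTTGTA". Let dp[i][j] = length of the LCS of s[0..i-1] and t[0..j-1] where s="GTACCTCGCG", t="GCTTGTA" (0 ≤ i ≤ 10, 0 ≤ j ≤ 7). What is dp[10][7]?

4

   ''  G  C  T  T  G  T  A
''  0  0  0  0  0  0  0  0
 G  0  1  1  1  1  1  1  1
 T  0  1  1  2  2  2  2  2
 A  0  1  1  2  2  2  2  3
 C  0  1  2  2  2  2  2  3
 C  0  1  2  2  2  2  2  3
 T  0  1  2  3  3  3  3  3
 C  0  1  2  3  3  3  3  3
 G  0  1  2  3  3  4  4  4
 C  0  1  2  3  3  4  4  4
 G  0  1  2  3  3  4  4  4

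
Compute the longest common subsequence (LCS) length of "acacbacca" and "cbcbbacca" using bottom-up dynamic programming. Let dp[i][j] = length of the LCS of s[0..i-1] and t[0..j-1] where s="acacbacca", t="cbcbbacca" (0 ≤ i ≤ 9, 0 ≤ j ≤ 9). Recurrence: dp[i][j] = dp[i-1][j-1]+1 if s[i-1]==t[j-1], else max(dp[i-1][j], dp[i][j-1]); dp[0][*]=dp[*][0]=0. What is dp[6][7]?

   ''  c  b  c  b  b  a  c  c  a
''  0  0  0  0  0  0  0  0  0  0
 a  0  0  0  0  0  0  1  1  1  1
 c  0  1  1  1  1  1  1  2  2  2
 a  0  1  1  1  1  1  2  2  2  3
 c  0  1  1  2  2  2  2  3  3  3
 b  0  1  2  2  3  3  3  3  3  3
 a  0  1  2  2  3  3  4  4  4  4
 c  0  1  2  3  3  3  4  5  5  5
 c  0  1  2  3  3  3  4  5  6  6
 a  0  1  2  3  3  3  4  5  6  7

4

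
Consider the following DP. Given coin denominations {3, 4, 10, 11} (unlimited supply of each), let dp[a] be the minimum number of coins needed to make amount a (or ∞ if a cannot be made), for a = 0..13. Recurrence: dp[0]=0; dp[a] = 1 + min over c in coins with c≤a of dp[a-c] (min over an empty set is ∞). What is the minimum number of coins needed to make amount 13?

 a  0  1  2  3  4  5  6  7  8  9 10 11 12 13
dp  0  -  -  1  1  -  2  2  2  3  1  1  3  2
(- denotes ∞ / unreachable)

2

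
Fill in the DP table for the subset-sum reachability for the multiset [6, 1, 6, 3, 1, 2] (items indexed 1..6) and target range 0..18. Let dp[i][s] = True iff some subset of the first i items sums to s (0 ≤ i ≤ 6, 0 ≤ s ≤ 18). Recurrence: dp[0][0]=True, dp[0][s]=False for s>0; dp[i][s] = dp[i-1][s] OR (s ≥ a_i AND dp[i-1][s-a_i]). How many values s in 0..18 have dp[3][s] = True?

i\s   0   1   2   3   4   5   6   7   8   9  10  11  12  13  14  15  16  17  18
  0   T   F   F   F   F   F   F   F   F   F   F   F   F   F   F   F   F   F   F
  1   T   F   F   F   F   F   T   F   F   F   F   F   F   F   F   F   F   F   F
  2   T   T   F   F   F   F   T   T   F   F   F   F   F   F   F   F   F   F   F
  3   T   T   F   F   F   F   T   T   F   F   F   F   T   T   F   F   F   F   F
  4   T   T   F   T   T   F   T   T   F   T   T   F   T   T   F   T   T   F   F
  5   T   T   T   T   T   T   T   T   T   T   T   T   T   T   T   T   T   T   F
  6   T   T   T   T   T   T   T   T   T   T   T   T   T   T   T   T   T   T   T

6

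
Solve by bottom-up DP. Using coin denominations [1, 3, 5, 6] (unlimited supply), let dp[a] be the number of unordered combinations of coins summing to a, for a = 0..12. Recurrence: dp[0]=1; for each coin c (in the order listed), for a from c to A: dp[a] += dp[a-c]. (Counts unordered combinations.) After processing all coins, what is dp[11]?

after  coin     0     1     2     3     4     5     6     7     8     9    10    11    12
          1     1     1     1     1     1     1     1     1     1     1     1     1     1
          3     1     1     1     2     2     2     3     3     3     4     4     4     5
          5     1     1     1     2     2     3     4     4     5     6     7     8     9
          6     1     1     1     2     2     3     5     5     6     8     9    11    14

11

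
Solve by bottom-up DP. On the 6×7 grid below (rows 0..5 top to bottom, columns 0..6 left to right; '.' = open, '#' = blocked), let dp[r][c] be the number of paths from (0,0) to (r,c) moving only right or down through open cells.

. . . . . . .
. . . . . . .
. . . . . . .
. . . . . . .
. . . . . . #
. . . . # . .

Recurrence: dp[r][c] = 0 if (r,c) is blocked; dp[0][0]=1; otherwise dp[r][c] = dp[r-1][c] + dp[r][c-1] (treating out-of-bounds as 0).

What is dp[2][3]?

10

r\c   0   1   2   3   4   5   6
  0   1   1   1   1   1   1   1
  1   1   2   3   4   5   6   7
  2   1   3   6  10  15  21  28
  3   1   4  10  20  35  56  84
  4   1   5  15  35  70 126   0
  5   1   6  21  56   0 126 126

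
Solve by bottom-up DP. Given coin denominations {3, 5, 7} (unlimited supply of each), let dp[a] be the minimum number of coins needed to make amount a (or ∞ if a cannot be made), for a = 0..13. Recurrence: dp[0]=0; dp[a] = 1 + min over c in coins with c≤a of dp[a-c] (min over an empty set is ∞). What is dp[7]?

1

 a  0  1  2  3  4  5  6  7  8  9 10 11 12 13
dp  0  -  -  1  -  1  2  1  2  3  2  3  2  3
(- denotes ∞ / unreachable)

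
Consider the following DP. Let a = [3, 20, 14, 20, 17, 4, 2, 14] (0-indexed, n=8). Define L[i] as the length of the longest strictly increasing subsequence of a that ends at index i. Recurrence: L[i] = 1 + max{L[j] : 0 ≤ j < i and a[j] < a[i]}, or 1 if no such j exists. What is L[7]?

3

   i    0    1    2    3    4    5    6    7
a[i]    3   20   14   20   17    4    2   14
L[i]    1    2    2    3    3    2    1    3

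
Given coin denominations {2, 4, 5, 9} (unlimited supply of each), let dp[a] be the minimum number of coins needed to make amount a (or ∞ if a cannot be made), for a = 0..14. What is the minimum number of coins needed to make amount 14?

 a  0  1  2  3  4  5  6  7  8  9 10 11 12 13 14
dp  0  -  1  -  1  1  2  2  2  1  2  2  3  2  2
(- denotes ∞ / unreachable)

2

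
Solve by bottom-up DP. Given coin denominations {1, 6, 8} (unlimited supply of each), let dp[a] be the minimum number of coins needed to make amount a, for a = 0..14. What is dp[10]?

3

 a  0  1  2  3  4  5  6  7  8  9 10 11 12 13 14
dp  0  1  2  3  4  5  1  2  1  2  3  4  2  3  2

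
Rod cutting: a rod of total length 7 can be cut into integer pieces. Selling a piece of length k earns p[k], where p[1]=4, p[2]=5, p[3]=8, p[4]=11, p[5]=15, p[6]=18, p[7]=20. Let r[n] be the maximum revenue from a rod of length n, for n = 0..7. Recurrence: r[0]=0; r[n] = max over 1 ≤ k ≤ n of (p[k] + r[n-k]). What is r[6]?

24

   n    0    1    2    3    4    5    6    7
r[n]    0    4    8   12   16   20   24   28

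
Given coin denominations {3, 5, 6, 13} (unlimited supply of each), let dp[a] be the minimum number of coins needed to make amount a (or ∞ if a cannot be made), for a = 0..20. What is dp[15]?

3

 a  0  1  2  3  4  5  6  7  8  9 10 11 12 13 14 15 16 17 18 19 20
dp  0  -  -  1  -  1  1  -  2  2  2  2  2  1  3  3  2  3  2  2  4
(- denotes ∞ / unreachable)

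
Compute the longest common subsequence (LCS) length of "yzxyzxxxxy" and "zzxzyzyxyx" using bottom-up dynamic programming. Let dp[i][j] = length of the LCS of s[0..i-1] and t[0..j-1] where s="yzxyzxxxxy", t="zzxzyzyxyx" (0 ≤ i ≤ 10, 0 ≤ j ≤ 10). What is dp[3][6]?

   ''  z  z  x  z  y  z  y  x  y  x
''  0  0  0  0  0  0  0  0  0  0  0
 y  0  0  0  0  0  1  1  1  1  1  1
 z  0  1  1  1  1  1  2  2  2  2  2
 x  0  1  1  2  2  2  2  2  3  3  3
 y  0  1  1  2  2  3  3  3  3  4  4
 z  0  1  2  2  3  3  4  4  4  4  4
 x  0  1  2  3  3  3  4  4  5  5  5
 x  0  1  2  3  3  3  4  4  5  5  6
 x  0  1  2  3  3  3  4  4  5  5  6
 x  0  1  2  3  3  3  4  4  5  5  6
 y  0  1  2  3  3  4  4  5  5  6  6

2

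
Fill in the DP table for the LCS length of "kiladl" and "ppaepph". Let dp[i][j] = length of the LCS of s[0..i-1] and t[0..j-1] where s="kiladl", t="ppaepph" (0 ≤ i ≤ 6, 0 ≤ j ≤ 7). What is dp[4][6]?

   ''  p  p  a  e  p  p  h
''  0  0  0  0  0  0  0  0
 k  0  0  0  0  0  0  0  0
 i  0  0  0  0  0  0  0  0
 l  0  0  0  0  0  0  0  0
 a  0  0  0  1  1  1  1  1
 d  0  0  0  1  1  1  1  1
 l  0  0  0  1  1  1  1  1

1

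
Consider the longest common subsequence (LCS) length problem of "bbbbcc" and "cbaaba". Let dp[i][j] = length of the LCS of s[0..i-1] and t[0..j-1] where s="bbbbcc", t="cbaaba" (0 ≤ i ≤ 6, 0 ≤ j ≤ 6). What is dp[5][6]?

   ''  c  b  a  a  b  a
''  0  0  0  0  0  0  0
 b  0  0  1  1  1  1  1
 b  0  0  1  1  1  2  2
 b  0  0  1  1  1  2  2
 b  0  0  1  1  1  2  2
 c  0  1  1  1  1  2  2
 c  0  1  1  1  1  2  2

2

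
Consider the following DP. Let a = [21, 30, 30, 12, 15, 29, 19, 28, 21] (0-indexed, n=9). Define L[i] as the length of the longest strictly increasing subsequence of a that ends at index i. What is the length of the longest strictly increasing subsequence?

4

   i    0    1    2    3    4    5    6    7    8
a[i]   21   30   30   12   15   29   19   28   21
L[i]    1    2    2    1    2    3    3    4    4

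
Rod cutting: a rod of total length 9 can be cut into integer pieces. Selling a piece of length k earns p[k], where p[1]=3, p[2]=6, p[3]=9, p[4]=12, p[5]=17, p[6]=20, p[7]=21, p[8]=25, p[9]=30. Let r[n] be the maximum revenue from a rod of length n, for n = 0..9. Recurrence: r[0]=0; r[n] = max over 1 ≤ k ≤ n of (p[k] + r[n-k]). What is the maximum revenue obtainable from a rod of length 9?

   n    0    1    2    3    4    5    6    7    8    9
r[n]    0    3    6    9   12   17   20   23   26   30

30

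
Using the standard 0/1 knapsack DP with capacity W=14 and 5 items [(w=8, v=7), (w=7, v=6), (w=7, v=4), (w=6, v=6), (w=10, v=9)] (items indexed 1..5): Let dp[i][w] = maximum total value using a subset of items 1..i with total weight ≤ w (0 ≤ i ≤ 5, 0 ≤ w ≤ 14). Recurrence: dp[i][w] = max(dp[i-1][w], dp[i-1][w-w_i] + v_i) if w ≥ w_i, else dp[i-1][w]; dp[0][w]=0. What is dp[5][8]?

i\w   0   1   2   3   4   5   6   7   8   9  10  11  12  13  14
  0   0   0   0   0   0   0   0   0   0   0   0   0   0   0   0
  1   0   0   0   0   0   0   0   0   7   7   7   7   7   7   7
  2   0   0   0   0   0   0   0   6   7   7   7   7   7   7   7
  3   0   0   0   0   0   0   0   6   7   7   7   7   7   7  10
  4   0   0   0   0   0   0   6   6   7   7   7   7   7  12  13
  5   0   0   0   0   0   0   6   6   7   7   9   9   9  12  13

7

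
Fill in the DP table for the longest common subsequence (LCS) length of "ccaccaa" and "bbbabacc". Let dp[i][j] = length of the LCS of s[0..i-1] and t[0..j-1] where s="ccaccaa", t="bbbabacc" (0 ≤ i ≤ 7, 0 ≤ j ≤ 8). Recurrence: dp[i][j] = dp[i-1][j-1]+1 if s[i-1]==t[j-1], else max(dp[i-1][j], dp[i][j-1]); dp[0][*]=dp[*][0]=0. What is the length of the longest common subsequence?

   ''  b  b  b  a  b  a  c  c
''  0  0  0  0  0  0  0  0  0
 c  0  0  0  0  0  0  0  1  1
 c  0  0  0  0  0  0  0  1  2
 a  0  0  0  0  1  1  1  1  2
 c  0  0  0  0  1  1  1  2  2
 c  0  0  0  0  1  1  1  2  3
 a  0  0  0  0  1  1  2  2  3
 a  0  0  0  0  1  1  2  2  3

3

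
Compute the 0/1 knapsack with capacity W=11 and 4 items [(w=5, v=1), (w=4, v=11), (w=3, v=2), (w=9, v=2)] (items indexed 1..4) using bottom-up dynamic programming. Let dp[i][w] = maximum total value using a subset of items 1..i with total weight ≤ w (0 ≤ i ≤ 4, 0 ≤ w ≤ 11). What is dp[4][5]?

i\w   0   1   2   3   4   5   6   7   8   9  10  11
  0   0   0   0   0   0   0   0   0   0   0   0   0
  1   0   0   0   0   0   1   1   1   1   1   1   1
  2   0   0   0   0  11  11  11  11  11  12  12  12
  3   0   0   0   2  11  11  11  13  13  13  13  13
  4   0   0   0   2  11  11  11  13  13  13  13  13

11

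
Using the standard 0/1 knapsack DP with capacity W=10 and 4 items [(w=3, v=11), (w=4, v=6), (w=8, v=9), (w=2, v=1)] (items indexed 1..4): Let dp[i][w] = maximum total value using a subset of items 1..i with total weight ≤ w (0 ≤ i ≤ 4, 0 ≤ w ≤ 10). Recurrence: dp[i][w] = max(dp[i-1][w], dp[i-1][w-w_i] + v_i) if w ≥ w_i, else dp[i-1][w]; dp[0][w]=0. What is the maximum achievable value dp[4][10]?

18

i\w   0   1   2   3   4   5   6   7   8   9  10
  0   0   0   0   0   0   0   0   0   0   0   0
  1   0   0   0  11  11  11  11  11  11  11  11
  2   0   0   0  11  11  11  11  17  17  17  17
  3   0   0   0  11  11  11  11  17  17  17  17
  4   0   0   1  11  11  12  12  17  17  18  18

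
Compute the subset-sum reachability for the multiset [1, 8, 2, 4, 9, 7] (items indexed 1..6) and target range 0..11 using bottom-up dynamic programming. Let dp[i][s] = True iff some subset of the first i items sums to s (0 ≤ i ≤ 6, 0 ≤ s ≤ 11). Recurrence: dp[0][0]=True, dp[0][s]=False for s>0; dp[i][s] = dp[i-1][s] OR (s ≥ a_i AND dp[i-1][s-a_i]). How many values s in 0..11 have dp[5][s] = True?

i\s   0   1   2   3   4   5   6   7   8   9  10  11
  0   T   F   F   F   F   F   F   F   F   F   F   F
  1   T   T   F   F   F   F   F   F   F   F   F   F
  2   T   T   F   F   F   F   F   F   T   T   F   F
  3   T   T   T   T   F   F   F   F   T   T   T   T
  4   T   T   T   T   T   T   T   T   T   T   T   T
  5   T   T   T   T   T   T   T   T   T   T   T   T
  6   T   T   T   T   T   T   T   T   T   T   T   T

12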